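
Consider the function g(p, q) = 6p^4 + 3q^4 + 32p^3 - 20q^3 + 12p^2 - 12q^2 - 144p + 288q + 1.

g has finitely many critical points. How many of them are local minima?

g separates as a function of p plus a function of q, so ∇g=0 decouples.
∂g/∂p = 24(p - 1)(p + 2)(p + 3) = 0 at p ∈ {-3, -2, 1}; ∂g/∂q = 12(q - 4)(q - 3)(q + 2) = 0 at q ∈ {-2, 3, 4}.
The Hessian is diagonal: diag(g_pp, g_qq). Second derivatives: g_pp(-3)=96, g_pp(-2)=-72, g_pp(1)=288; g_qq(-2)=360, g_qq(3)=-60, g_qq(4)=72.
Local minima occur where both diagonal entries positive: (-3, -2), (-3, 4), (1, -2), (1, 4). Count: 4.

4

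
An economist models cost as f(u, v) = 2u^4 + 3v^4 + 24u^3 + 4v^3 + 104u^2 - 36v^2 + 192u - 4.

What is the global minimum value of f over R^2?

-321

f(u,v) separates as P(u) + Q(v) − 4, so its minimum is min P + min Q − 4.
P'(u) = 8(u + 2)(u + 3)(u + 4) vanishes at u ∈ {-4, -3, -2}; Q'(v) = 12v(v - 2)(v + 3) vanishes at v ∈ {-3, 0, 2}.
Local minima of P (where P''>0): P(-4)=-128, P(-2)=-128. Local minima of Q: Q(-3)=-189, Q(2)=-64.
So the global minimum of f is P(-4) + Q(-3) − 4 = -128 − 189 − 4 = -321, attained at (-4, -3).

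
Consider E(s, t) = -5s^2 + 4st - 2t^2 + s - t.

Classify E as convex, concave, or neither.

concave

E is quadratic, so its Hessian is the constant matrix H = [[-10, 4], [4, -4]].
det(H) = 24, tr(H) = -14.
det(H) > 0 and tr(H) < 0, so H is negative definite everywhere: concave.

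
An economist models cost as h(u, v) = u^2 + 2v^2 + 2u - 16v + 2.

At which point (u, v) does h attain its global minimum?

(-1, 4)

h(u,v) separates as P(u) + Q(v) + 2, so its minimum is min P + min Q + 2.
P'(u) = 2u + 2 vanishes at u ∈ {-1}; Q'(v) = 4v - 16 vanishes at v ∈ {4}.
Local minima of P (where P''>0): P(-1)=-1. Local minima of Q: Q(4)=-32.
So the global minimum of h is P(-1) + Q(4) + 2 = -1 − 32 + 2 = -31, attained at (-1, 4).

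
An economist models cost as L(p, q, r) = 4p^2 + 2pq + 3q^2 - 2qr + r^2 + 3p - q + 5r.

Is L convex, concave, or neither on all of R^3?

L is quadratic, so its Hessian is the constant matrix H = [[8, 2, 0], [2, 6, -2], [0, -2, 2]].
Leading principal minors: 8, 44, 56.
All positive ⇒ H ≻ 0 ⇒ convex.

convex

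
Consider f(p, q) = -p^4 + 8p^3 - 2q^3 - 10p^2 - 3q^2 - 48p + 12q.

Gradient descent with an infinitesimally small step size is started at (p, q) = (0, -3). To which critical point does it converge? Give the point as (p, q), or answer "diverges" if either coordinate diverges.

(3, -2)

f is separable, so gradient descent decouples: p follows -∂f/∂p, q follows -∂f/∂q.
∂f/∂p = -4(p - 4)(p - 3)(p + 1); at p=0 this is -48, so p increases.
∂f/∂q = -6(q - 1)(q + 2); at q=-3 this is -24, so q increases.
p converges to its nearest critical value 3 (a local min of the p-part); q converges to -2. The iterate converges to (3, -2).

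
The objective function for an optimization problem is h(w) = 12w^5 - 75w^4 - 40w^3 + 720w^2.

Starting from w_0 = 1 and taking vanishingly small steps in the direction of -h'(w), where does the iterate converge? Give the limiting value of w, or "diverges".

h'(w) = 60w(w - 4)(w - 3)(w + 2), so h'(1) = 1080.
Gradient descent moves in the -h' direction, i.e. w is decreasing.
The nearest critical point in that direction is w = 0, where h'' = 1440 > 0 (a local minimum). The iterate converges there.

0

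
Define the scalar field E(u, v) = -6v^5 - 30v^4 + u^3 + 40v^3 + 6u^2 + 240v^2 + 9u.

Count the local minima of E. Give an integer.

E separates as a function of u plus a function of v, so ∇E=0 decouples.
∂E/∂u = 3(u + 1)(u + 3) = 0 at u ∈ {-3, -1}; ∂E/∂v = -30v(v - 2)(v + 2)(v + 4) = 0 at v ∈ {-4, -2, 0, 2}.
The Hessian is diagonal: diag(E_uu, E_vv). Second derivatives: E_uu(-3)=-6, E_uu(-1)=6; E_vv(-4)=1440, E_vv(-2)=-480, E_vv(0)=480, E_vv(2)=-1440.
Local minima occur where both diagonal entries positive: (-1, -4), (-1, 0). Count: 2.

2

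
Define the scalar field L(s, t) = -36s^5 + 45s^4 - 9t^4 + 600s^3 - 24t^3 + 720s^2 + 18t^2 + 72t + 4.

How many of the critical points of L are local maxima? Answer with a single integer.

L separates as a function of s plus a function of t, so ∇L=0 decouples.
∂L/∂s = -180s(s - 4)(s + 1)(s + 2) = 0 at s ∈ {-2, -1, 0, 4}; ∂L/∂t = -36(t - 1)(t + 1)(t + 2) = 0 at t ∈ {-2, -1, 1}.
The Hessian is diagonal: diag(L_ss, L_tt). Second derivatives: L_ss(-2)=2160, L_ss(-1)=-900, L_ss(0)=1440, L_ss(4)=-21600; L_tt(-2)=-108, L_tt(-1)=72, L_tt(1)=-216.
Local maxima occur where both diagonal entries negative: (-1, -2), (-1, 1), (4, -2), (4, 1). Count: 4.

4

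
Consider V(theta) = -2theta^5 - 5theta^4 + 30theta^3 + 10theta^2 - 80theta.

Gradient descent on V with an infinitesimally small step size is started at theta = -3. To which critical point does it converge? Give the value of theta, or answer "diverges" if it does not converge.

V'(theta) = -10(theta - 2)(theta - 1)(theta + 1)(theta + 4), so V'(-3) = 400.
Gradient descent moves in the -V' direction, i.e. theta is decreasing.
The nearest critical point in that direction is theta = -4, where V'' = 900 > 0 (a local minimum). The iterate converges there.

-4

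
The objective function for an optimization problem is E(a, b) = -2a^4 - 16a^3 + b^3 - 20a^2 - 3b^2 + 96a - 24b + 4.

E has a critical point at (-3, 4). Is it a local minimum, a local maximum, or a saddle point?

local minimum

The mixed partial ∂²E/∂a∂b is 0, so the Hessian at any point is diag(E_aa, E_bb) = diag(-8(3a^2 + 12a + 5), 6(b - 1)).
At (-3, 4): H = diag(32, 18).
Both eigenvalues are positive, so H is positive definite: a local minimum.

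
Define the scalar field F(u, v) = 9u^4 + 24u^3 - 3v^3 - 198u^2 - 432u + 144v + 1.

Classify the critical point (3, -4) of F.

local minimum

The mixed partial ∂²F/∂u∂v is 0, so the Hessian at any point is diag(F_uu, F_vv) = diag(36(3u^2 + 4u - 11), -18v).
At (3, -4): H = diag(1008, 72).
Both eigenvalues are positive, so H is positive definite: a local minimum.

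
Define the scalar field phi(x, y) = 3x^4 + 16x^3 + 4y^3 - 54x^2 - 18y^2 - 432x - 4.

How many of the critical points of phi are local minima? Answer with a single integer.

2

phi separates as a function of x plus a function of y, so ∇phi=0 decouples.
∂phi/∂x = 12(x - 3)(x + 3)(x + 4) = 0 at x ∈ {-4, -3, 3}; ∂phi/∂y = 12y(y - 3) = 0 at y ∈ {0, 3}.
The Hessian is diagonal: diag(phi_xx, phi_yy). Second derivatives: phi_xx(-4)=84, phi_xx(-3)=-72, phi_xx(3)=504; phi_yy(0)=-36, phi_yy(3)=36.
Local minima occur where both diagonal entries positive: (-4, 3), (3, 3). Count: 2.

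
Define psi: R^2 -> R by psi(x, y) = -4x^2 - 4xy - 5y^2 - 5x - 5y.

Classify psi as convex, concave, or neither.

psi is quadratic, so its Hessian is the constant matrix H = [[-8, -4], [-4, -10]].
det(H) = 64, tr(H) = -18.
det(H) > 0 and tr(H) < 0, so H is negative definite everywhere: concave.

concave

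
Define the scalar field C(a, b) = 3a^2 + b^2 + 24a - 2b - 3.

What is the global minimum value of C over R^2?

C(a,b) separates as P(a) + Q(b) − 3, so its minimum is min P + min Q − 3.
P'(a) = 6a + 24 vanishes at a ∈ {-4}; Q'(b) = 2b - 2 vanishes at b ∈ {1}.
Local minima of P (where P''>0): P(-4)=-48. Local minima of Q: Q(1)=-1.
So the global minimum of C is P(-4) + Q(1) − 3 = -48 − 1 − 3 = -52, attained at (-4, 1).

-52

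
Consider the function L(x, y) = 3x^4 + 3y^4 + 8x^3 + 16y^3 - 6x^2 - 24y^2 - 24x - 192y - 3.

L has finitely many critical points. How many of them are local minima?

4

L separates as a function of x plus a function of y, so ∇L=0 decouples.
∂L/∂x = 12(x - 1)(x + 1)(x + 2) = 0 at x ∈ {-2, -1, 1}; ∂L/∂y = 12(y - 2)(y + 2)(y + 4) = 0 at y ∈ {-4, -2, 2}.
The Hessian is diagonal: diag(L_xx, L_yy). Second derivatives: L_xx(-2)=36, L_xx(-1)=-24, L_xx(1)=72; L_yy(-4)=144, L_yy(-2)=-96, L_yy(2)=288.
Local minima occur where both diagonal entries positive: (-2, -4), (-2, 2), (1, -4), (1, 2). Count: 4.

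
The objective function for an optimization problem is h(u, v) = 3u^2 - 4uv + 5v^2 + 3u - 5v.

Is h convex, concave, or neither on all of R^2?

convex

h is quadratic, so its Hessian is the constant matrix H = [[6, -4], [-4, 10]].
det(H) = 44, tr(H) = 16.
det(H) > 0 and tr(H) > 0, so H is positive definite everywhere: convex.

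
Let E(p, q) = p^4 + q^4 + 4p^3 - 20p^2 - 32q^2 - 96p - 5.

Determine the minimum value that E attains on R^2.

E(p,q) separates as A(p) + B(q) − 5, so its minimum is min A + min B − 5.
A'(p) = 4(p - 3)(p + 2)(p + 4) vanishes at p ∈ {-4, -2, 3}; B'(q) = 4q(q - 4)(q + 4) vanishes at q ∈ {-4, 0, 4}.
Local minima of A (where A''>0): A(-4)=64, A(3)=-279. Local minima of B: B(-4)=-256, B(4)=-256.
So the global minimum of E is A(3) + B(-4) − 5 = -279 − 256 − 5 = -540, attained at (3, -4).

-540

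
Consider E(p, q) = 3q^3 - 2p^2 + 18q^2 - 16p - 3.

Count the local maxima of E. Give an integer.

E separates as a function of p plus a function of q, so ∇E=0 decouples.
∂E/∂p = -4(p + 4) = 0 at p ∈ {-4}; ∂E/∂q = 9q(q + 4) = 0 at q ∈ {-4, 0}.
The Hessian is diagonal: diag(E_pp, E_qq). Second derivatives: E_pp(-4)=-4; E_qq(-4)=-36, E_qq(0)=36.
Local maxima occur where both diagonal entries negative: (-4, -4). Count: 1.

1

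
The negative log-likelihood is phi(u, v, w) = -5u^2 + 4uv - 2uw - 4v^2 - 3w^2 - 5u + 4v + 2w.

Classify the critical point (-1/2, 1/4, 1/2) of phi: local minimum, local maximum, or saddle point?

local maximum

The Hessian is constant: H = [[-10, 4, -2], [4, -8, 0], [-2, 0, -6]].
Leading principal minors: Δ₁ = -10, Δ₂ = 64, Δ₃ = -352.
The minors alternate sign starting negative (−, +, −), so H is negative definite: a local maximum.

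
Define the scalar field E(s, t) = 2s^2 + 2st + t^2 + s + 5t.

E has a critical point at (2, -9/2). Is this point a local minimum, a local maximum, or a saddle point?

local minimum

The Hessian of E is constant: H = [[4, 2], [2, 2]].
det(H) = 4·2 − 2² = 4.
det(H) > 0 and tr(H) = 6 > 0, so H is positive definite and the point is a local minimum.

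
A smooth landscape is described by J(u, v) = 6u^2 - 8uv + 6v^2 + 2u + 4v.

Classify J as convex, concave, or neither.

J is quadratic, so its Hessian is the constant matrix H = [[12, -8], [-8, 12]].
det(H) = 80, tr(H) = 24.
det(H) > 0 and tr(H) > 0, so H is positive definite everywhere: convex.

convex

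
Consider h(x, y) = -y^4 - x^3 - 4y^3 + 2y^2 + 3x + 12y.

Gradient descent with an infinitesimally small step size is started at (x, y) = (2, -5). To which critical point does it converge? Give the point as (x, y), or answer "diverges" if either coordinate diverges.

h is separable, so gradient descent decouples: x follows -∂h/∂x, y follows -∂h/∂y.
∂h/∂x = -3(x - 1)(x + 1); at x=2 this is -9, so x increases.
∂h/∂y = -4(y - 1)(y + 1)(y + 3); at y=-5 this is 192, so y decreases.
The x-coordinate has no critical point in that direction and runs off to infinity.

diverges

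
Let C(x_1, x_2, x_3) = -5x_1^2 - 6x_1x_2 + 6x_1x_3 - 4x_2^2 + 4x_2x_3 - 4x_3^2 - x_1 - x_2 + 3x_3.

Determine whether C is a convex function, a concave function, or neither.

C is quadratic, so its Hessian is the constant matrix H = [[-10, -6, 6], [-6, -8, 4], [6, 4, -8]].
Leading principal minors: -10, 44, -192.
Signs alternate −, +, − ⇒ H ≺ 0 ⇒ concave.

concave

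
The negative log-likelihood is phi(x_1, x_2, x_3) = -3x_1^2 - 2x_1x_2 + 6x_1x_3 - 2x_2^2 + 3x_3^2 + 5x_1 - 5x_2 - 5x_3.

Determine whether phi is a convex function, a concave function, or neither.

phi is quadratic, so its Hessian is the constant matrix H = [[-6, -2, 6], [-2, -4, 0], [6, 0, 6]].
Leading principal minors: -6, 20, 264.
Neither pattern holds ⇒ H is indefinite ⇒ neither convex nor concave.

neither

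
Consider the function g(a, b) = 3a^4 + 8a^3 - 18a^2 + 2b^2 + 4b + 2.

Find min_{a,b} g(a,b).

-135

g(a,b) separates as P(a) + Q(b) + 2, so its minimum is min P + min Q + 2.
P'(a) = 12a(a - 1)(a + 3) vanishes at a ∈ {-3, 0, 1}; Q'(b) = 4b + 4 vanishes at b ∈ {-1}.
Local minima of P (where P''>0): P(-3)=-135, P(1)=-7. Local minima of Q: Q(-1)=-2.
So the global minimum of g is P(-3) + Q(-1) + 2 = -135 − 2 + 2 = -135, attained at (-3, -1).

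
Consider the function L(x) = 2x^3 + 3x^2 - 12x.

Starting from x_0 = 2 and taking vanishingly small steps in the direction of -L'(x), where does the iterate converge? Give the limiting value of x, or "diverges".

L'(x) = 6(x - 1)(x + 2), so L'(2) = 24.
Gradient descent moves in the -L' direction, i.e. x is decreasing.
The nearest critical point in that direction is x = 1, where L'' = 18 > 0 (a local minimum). The iterate converges there.

1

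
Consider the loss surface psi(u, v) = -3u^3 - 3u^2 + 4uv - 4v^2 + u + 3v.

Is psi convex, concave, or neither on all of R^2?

The term -3u^3 is cubic, so the Hessian is not constant.
∂²psi/∂u² = -18u - 6, which takes both signs as u varies (negative for sufficiently large u). A diagonal entry of the Hessian changing sign means the Hessian is neither positive- nor negative-semidefinite on all of R^2.

neither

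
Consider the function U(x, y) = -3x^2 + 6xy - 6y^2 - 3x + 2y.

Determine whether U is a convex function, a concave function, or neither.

U is quadratic, so its Hessian is the constant matrix H = [[-6, 6], [6, -12]].
det(H) = 36, tr(H) = -18.
det(H) > 0 and tr(H) < 0, so H is negative definite everywhere: concave.

concave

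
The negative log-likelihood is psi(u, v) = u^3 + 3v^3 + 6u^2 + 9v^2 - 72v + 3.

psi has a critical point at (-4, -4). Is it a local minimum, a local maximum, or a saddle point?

The mixed partial ∂²psi/∂u∂v is 0, so the Hessian at any point is diag(psi_uu, psi_vv) = diag(6(u + 2), 18(v + 1)).
At (-4, -4): H = diag(-12, -54).
Both eigenvalues are negative, so H is negative definite: a local maximum.

local maximum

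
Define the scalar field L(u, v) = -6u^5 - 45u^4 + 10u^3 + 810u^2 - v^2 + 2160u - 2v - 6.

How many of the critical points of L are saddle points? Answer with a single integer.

2

L separates as a function of u plus a function of v, so ∇L=0 decouples.
∂L/∂u = -30(u - 3)(u + 2)(u + 3)(u + 4) = 0 at u ∈ {-4, -3, -2, 3}; ∂L/∂v = -2(v + 1) = 0 at v ∈ {-1}.
The Hessian is diagonal: diag(L_uu, L_vv). Second derivatives: L_uu(-4)=420, L_uu(-3)=-180, L_uu(-2)=300, L_uu(3)=-6300; L_vv(-1)=-2.
Saddle points occur where the two diagonal entries have opposite signs: (-4, -1), (-2, -1). Count: 2.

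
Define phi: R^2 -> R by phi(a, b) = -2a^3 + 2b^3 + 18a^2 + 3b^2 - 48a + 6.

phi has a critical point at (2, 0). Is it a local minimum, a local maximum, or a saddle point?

local minimum

The mixed partial ∂²phi/∂a∂b is 0, so the Hessian at any point is diag(phi_aa, phi_bb) = diag(12(-a + 3), 6(2b + 1)).
At (2, 0): H = diag(12, 6).
Both eigenvalues are positive, so H is positive definite: a local minimum.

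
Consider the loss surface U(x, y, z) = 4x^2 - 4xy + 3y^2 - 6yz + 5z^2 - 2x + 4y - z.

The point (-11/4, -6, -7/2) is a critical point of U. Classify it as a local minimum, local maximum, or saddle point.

The Hessian is constant: H = [[8, -4, 0], [-4, 6, -6], [0, -6, 10]].
Leading principal minors: Δ₁ = 8, Δ₂ = 32, Δ₃ = 32.
All leading minors are positive, so H is positive definite: a local minimum.

local minimum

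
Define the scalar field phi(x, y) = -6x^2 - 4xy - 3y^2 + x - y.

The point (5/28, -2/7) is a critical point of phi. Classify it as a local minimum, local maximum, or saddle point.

local maximum

The Hessian of phi is constant: H = [[-12, -4], [-4, -6]].
det(H) = (-12)·(-6) − (-4)² = 56.
det(H) > 0 and tr(H) = -18 < 0, so H is negative definite and the point is a local maximum.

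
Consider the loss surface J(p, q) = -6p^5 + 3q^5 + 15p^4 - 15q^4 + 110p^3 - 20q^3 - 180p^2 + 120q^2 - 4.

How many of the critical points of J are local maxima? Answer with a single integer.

4

J separates as a function of p plus a function of q, so ∇J=0 decouples.
∂J/∂p = -30p(p - 4)(p - 1)(p + 3) = 0 at p ∈ {-3, 0, 1, 4}; ∂J/∂q = 15q(q - 4)(q - 2)(q + 2) = 0 at q ∈ {-2, 0, 2, 4}.
The Hessian is diagonal: diag(J_pp, J_qq). Second derivatives: J_pp(-3)=2520, J_pp(0)=-360, J_pp(1)=360, J_pp(4)=-2520; J_qq(-2)=-720, J_qq(0)=240, J_qq(2)=-240, J_qq(4)=720.
Local maxima occur where both diagonal entries negative: (0, -2), (0, 2), (4, -2), (4, 2). Count: 4.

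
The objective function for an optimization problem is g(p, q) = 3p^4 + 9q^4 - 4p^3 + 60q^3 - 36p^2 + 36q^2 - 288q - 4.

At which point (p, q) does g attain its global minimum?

(3, 1)

g(p,q) separates as A(p) + B(q) − 4, so its minimum is min A + min B − 4.
A'(p) = 12p(p - 3)(p + 2) vanishes at p ∈ {-2, 0, 3}; B'(q) = 36(q - 1)(q + 2)(q + 4) vanishes at q ∈ {-4, -2, 1}.
Local minima of A (where A''>0): A(-2)=-64, A(3)=-189. Local minima of B: B(-4)=192, B(1)=-183.
So the global minimum of g is A(3) + B(1) − 4 = -189 − 183 − 4 = -376, attained at (3, 1).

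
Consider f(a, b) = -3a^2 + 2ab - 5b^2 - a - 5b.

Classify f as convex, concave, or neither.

f is quadratic, so its Hessian is the constant matrix H = [[-6, 2], [2, -10]].
det(H) = 56, tr(H) = -16.
det(H) > 0 and tr(H) < 0, so H is negative definite everywhere: concave.

concave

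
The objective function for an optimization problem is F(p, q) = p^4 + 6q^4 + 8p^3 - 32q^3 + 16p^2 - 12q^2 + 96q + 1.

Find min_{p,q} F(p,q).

-319

F(p,q) separates as A(p) + B(q) + 1, so its minimum is min A + min B + 1.
A'(p) = 4p(p + 2)(p + 4) vanishes at p ∈ {-4, -2, 0}; B'(q) = 24(q - 4)(q - 1)(q + 1) vanishes at q ∈ {-1, 1, 4}.
Local minima of A (where A''>0): A(-4)=0, A(0)=0. Local minima of B: B(-1)=-70, B(4)=-320.
So the global minimum of F is A(-4) + B(4) + 1 = 0 − 320 + 1 = -319, attained at (-4, 4).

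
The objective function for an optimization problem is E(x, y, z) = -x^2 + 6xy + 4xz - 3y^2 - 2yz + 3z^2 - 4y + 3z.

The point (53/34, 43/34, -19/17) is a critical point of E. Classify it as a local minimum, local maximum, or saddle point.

saddle point

The Hessian is constant: H = [[-2, 6, 4], [6, -6, -2], [4, -2, 6]].
Leading principal minors: Δ₁ = -2, Δ₂ = -24, Δ₃ = -136.
The minors fit neither the all-positive nor the alternating-sign pattern, so H is indefinite: a saddle point.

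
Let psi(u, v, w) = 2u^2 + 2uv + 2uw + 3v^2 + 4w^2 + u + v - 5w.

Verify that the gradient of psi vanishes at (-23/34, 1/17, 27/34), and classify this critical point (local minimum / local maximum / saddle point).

local minimum

∇psi = (4u + 2v + 2w + 1, 2u + 6v + 1, 2u + 8w - 5); substituting (-23/34, 1/17, 27/34) gives ∇psi = (0, 0, 0), so (-23/34, 1/17, 27/34) is indeed a critical point.
The Hessian is constant: H = [[4, 2, 2], [2, 6, 0], [2, 0, 8]].
Leading principal minors: Δ₁ = 4, Δ₂ = 20, Δ₃ = 136.
All leading minors are positive, so H is positive definite: a local minimum.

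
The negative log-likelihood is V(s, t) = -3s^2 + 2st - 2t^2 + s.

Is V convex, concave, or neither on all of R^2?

V is quadratic, so its Hessian is the constant matrix H = [[-6, 2], [2, -4]].
det(H) = 20, tr(H) = -10.
det(H) > 0 and tr(H) < 0, so H is negative definite everywhere: concave.

concave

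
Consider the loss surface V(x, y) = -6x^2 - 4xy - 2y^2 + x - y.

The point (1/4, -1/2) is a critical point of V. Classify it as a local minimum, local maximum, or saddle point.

The Hessian of V is constant: H = [[-12, -4], [-4, -4]].
det(H) = (-12)·(-4) − (-4)² = 32.
det(H) > 0 and tr(H) = -16 < 0, so H is negative definite and the point is a local maximum.

local maximum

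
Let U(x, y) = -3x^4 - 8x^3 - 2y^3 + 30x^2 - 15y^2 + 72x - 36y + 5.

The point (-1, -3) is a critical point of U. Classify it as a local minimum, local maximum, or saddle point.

local minimum

The mixed partial ∂²U/∂x∂y is 0, so the Hessian at any point is diag(U_xx, U_yy) = diag(12(-3x^2 - 4x + 5), -6(2y + 5)).
At (-1, -3): H = diag(72, 6).
Both eigenvalues are positive, so H is positive definite: a local minimum.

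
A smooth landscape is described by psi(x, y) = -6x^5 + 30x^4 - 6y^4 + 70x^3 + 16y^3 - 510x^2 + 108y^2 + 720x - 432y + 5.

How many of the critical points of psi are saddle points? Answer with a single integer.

6

psi separates as a function of x plus a function of y, so ∇psi=0 decouples.
∂psi/∂x = -30(x - 4)(x - 2)(x - 1)(x + 3) = 0 at x ∈ {-3, 1, 2, 4}; ∂psi/∂y = -24(y - 3)(y - 2)(y + 3) = 0 at y ∈ {-3, 2, 3}.
The Hessian is diagonal: diag(psi_xx, psi_yy). Second derivatives: psi_xx(-3)=4200, psi_xx(1)=-360, psi_xx(2)=300, psi_xx(4)=-1260; psi_yy(-3)=-720, psi_yy(2)=120, psi_yy(3)=-144.
Saddle points occur where the two diagonal entries have opposite signs: (-3, -3), (-3, 3), (1, 2), (2, -3), (2, 3), (4, 2). Count: 6.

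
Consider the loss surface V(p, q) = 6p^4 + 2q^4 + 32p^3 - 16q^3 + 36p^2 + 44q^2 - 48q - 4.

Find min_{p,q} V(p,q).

-76

V(p,q) separates as A(p) + B(q) − 4, so its minimum is min A + min B − 4.
A'(p) = 24p(p + 1)(p + 3) vanishes at p ∈ {-3, -1, 0}; B'(q) = 8(q - 3)(q - 2)(q - 1) vanishes at q ∈ {1, 2, 3}.
Local minima of A (where A''>0): A(-3)=-54, A(0)=0. Local minima of B: B(1)=-18, B(3)=-18.
So the global minimum of V is A(-3) + B(1) − 4 = -54 − 18 − 4 = -76, attained at (-3, 1).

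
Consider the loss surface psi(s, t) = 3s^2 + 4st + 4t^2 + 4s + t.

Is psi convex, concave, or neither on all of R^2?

psi is quadratic, so its Hessian is the constant matrix H = [[6, 4], [4, 8]].
det(H) = 32, tr(H) = 14.
det(H) > 0 and tr(H) > 0, so H is positive definite everywhere: convex.

convex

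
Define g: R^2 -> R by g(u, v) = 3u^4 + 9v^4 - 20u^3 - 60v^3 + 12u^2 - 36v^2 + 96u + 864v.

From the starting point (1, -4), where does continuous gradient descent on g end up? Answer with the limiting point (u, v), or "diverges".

g is separable, so gradient descent decouples: u follows -∂g/∂u, v follows -∂g/∂v.
∂g/∂u = 12(u - 4)(u - 2)(u + 1); at u=1 this is 72, so u decreases.
∂g/∂v = 36(v - 4)(v - 3)(v + 2); at v=-4 this is -4032, so v increases.
u converges to its nearest critical value -1 (a local min of the u-part); v converges to -2. The iterate converges to (-1, -2).

(-1, -2)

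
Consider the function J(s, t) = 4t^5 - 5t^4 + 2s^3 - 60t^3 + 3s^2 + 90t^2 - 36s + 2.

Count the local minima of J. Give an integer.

2

J separates as a function of s plus a function of t, so ∇J=0 decouples.
∂J/∂s = 6(s - 2)(s + 3) = 0 at s ∈ {-3, 2}; ∂J/∂t = 20t(t - 3)(t - 1)(t + 3) = 0 at t ∈ {-3, 0, 1, 3}.
The Hessian is diagonal: diag(J_ss, J_tt). Second derivatives: J_ss(-3)=-30, J_ss(2)=30; J_tt(-3)=-1440, J_tt(0)=180, J_tt(1)=-160, J_tt(3)=720.
Local minima occur where both diagonal entries positive: (2, 0), (2, 3). Count: 2.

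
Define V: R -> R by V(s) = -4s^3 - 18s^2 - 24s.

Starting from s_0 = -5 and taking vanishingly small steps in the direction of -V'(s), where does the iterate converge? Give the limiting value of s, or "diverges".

V'(s) = -12(s + 1)(s + 2), so V'(-5) = -144.
Gradient descent moves in the -V' direction, i.e. s is increasing.
The nearest critical point in that direction is s = -2, where V'' = 12 > 0 (a local minimum). The iterate converges there.

-2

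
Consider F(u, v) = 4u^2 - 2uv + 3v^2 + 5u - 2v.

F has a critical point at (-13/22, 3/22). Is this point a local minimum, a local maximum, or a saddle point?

The Hessian of F is constant: H = [[8, -2], [-2, 6]].
det(H) = 8·6 − (-2)² = 44.
det(H) > 0 and tr(H) = 14 > 0, so H is positive definite and the point is a local minimum.

local minimum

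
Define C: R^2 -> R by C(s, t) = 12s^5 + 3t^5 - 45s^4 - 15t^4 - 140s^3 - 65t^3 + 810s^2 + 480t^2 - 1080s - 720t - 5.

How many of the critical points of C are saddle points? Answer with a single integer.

C separates as a function of s plus a function of t, so ∇C=0 decouples.
∂C/∂s = 60(s - 3)(s - 2)(s - 1)(s + 3) = 0 at s ∈ {-3, 1, 2, 3}; ∂C/∂t = 15(t - 4)(t - 3)(t - 1)(t + 4) = 0 at t ∈ {-4, 1, 3, 4}.
The Hessian is diagonal: diag(C_ss, C_tt). Second derivatives: C_ss(-3)=-7200, C_ss(1)=480, C_ss(2)=-300, C_ss(3)=720; C_tt(-4)=-4200, C_tt(1)=450, C_tt(3)=-210, C_tt(4)=360.
Saddle points occur where the two diagonal entries have opposite signs: (-3, 1), (-3, 4), (1, -4), (1, 3), (2, 1), (2, 4), (3, -4), (3, 3). Count: 8.

8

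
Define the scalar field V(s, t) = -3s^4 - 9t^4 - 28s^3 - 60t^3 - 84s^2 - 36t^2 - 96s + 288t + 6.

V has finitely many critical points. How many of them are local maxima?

4

V separates as a function of s plus a function of t, so ∇V=0 decouples.
∂V/∂s = -12(s + 1)(s + 2)(s + 4) = 0 at s ∈ {-4, -2, -1}; ∂V/∂t = -36(t - 1)(t + 2)(t + 4) = 0 at t ∈ {-4, -2, 1}.
The Hessian is diagonal: diag(V_ss, V_tt). Second derivatives: V_ss(-4)=-72, V_ss(-2)=24, V_ss(-1)=-36; V_tt(-4)=-360, V_tt(-2)=216, V_tt(1)=-540.
Local maxima occur where both diagonal entries negative: (-4, -4), (-4, 1), (-1, -4), (-1, 1). Count: 4.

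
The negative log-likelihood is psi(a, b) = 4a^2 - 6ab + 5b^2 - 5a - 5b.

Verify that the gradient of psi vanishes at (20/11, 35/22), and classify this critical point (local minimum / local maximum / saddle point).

local minimum

∇psi = (8a - 6b - 5, -6a + 10b - 5); substituting (20/11, 35/22) gives ∇psi = (0, 0), so (20/11, 35/22) is indeed a critical point.
The Hessian of psi is constant: H = [[8, -6], [-6, 10]].
det(H) = 8·10 − (-6)² = 44.
det(H) > 0 and tr(H) = 18 > 0, so H is positive definite and the point is a local minimum.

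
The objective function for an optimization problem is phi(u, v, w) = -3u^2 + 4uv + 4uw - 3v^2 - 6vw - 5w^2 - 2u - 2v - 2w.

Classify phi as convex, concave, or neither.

concave

phi is quadratic, so its Hessian is the constant matrix H = [[-6, 4, 4], [4, -6, -6], [4, -6, -10]].
Leading principal minors: -6, 20, -80.
Signs alternate −, +, − ⇒ H ≺ 0 ⇒ concave.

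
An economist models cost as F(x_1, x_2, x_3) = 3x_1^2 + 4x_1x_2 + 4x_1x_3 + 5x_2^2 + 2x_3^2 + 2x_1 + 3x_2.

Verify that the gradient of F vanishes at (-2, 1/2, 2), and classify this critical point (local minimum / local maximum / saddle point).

∇F = (6x_1 + 4x_2 + 4x_3 + 2, 4x_1 + 10x_2 + 3, 4x_1 + 4x_3); substituting (-2, 1/2, 2) gives ∇F = (0, 0, 0), so (-2, 1/2, 2) is indeed a critical point.
The Hessian is constant: H = [[6, 4, 4], [4, 10, 0], [4, 0, 4]].
Leading principal minors: Δ₁ = 6, Δ₂ = 44, Δ₃ = 16.
All leading minors are positive, so H is positive definite: a local minimum.

local minimum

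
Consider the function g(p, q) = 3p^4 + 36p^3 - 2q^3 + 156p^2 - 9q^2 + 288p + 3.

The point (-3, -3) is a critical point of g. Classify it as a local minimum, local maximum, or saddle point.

The mixed partial ∂²g/∂p∂q is 0, so the Hessian at any point is diag(g_pp, g_qq) = diag(12(3p^2 + 18p + 26), -6(2q + 3)).
At (-3, -3): H = diag(-12, 18).
The eigenvalues have opposite signs, so H is indefinite: a saddle point.

saddle point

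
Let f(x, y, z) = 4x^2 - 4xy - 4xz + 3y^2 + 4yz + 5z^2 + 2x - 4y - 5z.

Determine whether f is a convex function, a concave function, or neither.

f is quadratic, so its Hessian is the constant matrix H = [[8, -4, -4], [-4, 6, 4], [-4, 4, 10]].
Leading principal minors: 8, 32, 224.
All positive ⇒ H ≻ 0 ⇒ convex.

convex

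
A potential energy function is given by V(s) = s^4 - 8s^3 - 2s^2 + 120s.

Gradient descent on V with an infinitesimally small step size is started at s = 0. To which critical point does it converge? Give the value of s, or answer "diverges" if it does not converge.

-2

V'(s) = 4(s - 5)(s - 3)(s + 2), so V'(0) = 120.
Gradient descent moves in the -V' direction, i.e. s is decreasing.
The nearest critical point in that direction is s = -2, where V'' = 140 > 0 (a local minimum). The iterate converges there.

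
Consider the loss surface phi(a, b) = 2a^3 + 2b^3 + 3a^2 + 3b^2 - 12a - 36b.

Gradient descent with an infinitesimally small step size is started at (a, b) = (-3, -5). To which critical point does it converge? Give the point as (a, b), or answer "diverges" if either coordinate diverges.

diverges

phi is separable, so gradient descent decouples: a follows -∂phi/∂a, b follows -∂phi/∂b.
∂phi/∂a = 6(a - 1)(a + 2); at a=-3 this is 24, so a decreases.
∂phi/∂b = 6(b - 2)(b + 3); at b=-5 this is 84, so b decreases.
The a-coordinate has no critical point in that direction and runs off to infinity.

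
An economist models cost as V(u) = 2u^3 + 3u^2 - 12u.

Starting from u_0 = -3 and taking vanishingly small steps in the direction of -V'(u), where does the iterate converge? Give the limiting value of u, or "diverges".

V'(u) = 6(u - 1)(u + 2), so V'(-3) = 24.
Gradient descent moves in the -V' direction, i.e. u is decreasing.
There is no critical point below u=-3, and V' keeps the same sign, so the iterate runs off to −∞.

diverges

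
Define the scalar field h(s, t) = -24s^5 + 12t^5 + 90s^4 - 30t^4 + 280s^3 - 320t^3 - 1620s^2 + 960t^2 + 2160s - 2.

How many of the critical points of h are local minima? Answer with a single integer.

4

h separates as a function of s plus a function of t, so ∇h=0 decouples.
∂h/∂s = -120(s - 3)(s - 2)(s - 1)(s + 3) = 0 at s ∈ {-3, 1, 2, 3}; ∂h/∂t = 60t(t - 4)(t - 2)(t + 4) = 0 at t ∈ {-4, 0, 2, 4}.
The Hessian is diagonal: diag(h_ss, h_tt). Second derivatives: h_ss(-3)=14400, h_ss(1)=-960, h_ss(2)=600, h_ss(3)=-1440; h_tt(-4)=-11520, h_tt(0)=1920, h_tt(2)=-1440, h_tt(4)=3840.
Local minima occur where both diagonal entries positive: (-3, 0), (-3, 4), (2, 0), (2, 4). Count: 4.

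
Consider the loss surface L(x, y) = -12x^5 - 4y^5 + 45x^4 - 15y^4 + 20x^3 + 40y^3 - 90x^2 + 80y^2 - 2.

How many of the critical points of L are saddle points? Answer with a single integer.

L separates as a function of x plus a function of y, so ∇L=0 decouples.
∂L/∂x = -60x(x - 3)(x - 1)(x + 1) = 0 at x ∈ {-1, 0, 1, 3}; ∂L/∂y = -20y(y - 2)(y + 1)(y + 4) = 0 at y ∈ {-4, -1, 0, 2}.
The Hessian is diagonal: diag(L_xx, L_yy). Second derivatives: L_xx(-1)=480, L_xx(0)=-180, L_xx(1)=240, L_xx(3)=-1440; L_yy(-4)=1440, L_yy(-1)=-180, L_yy(0)=160, L_yy(2)=-720.
Saddle points occur where the two diagonal entries have opposite signs: (-1, -1), (-1, 2), (0, -4), (0, 0), (1, -1), (1, 2), (3, -4), (3, 0). Count: 8.

8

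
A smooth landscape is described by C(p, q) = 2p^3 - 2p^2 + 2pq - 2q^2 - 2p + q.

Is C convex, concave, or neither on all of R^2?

neither

The term 2p^3 is cubic, so the Hessian is not constant.
∂²C/∂p² = 12p - 4, which takes both signs as p varies (negative for sufficiently negative p). A diagonal entry of the Hessian changing sign means the Hessian is neither positive- nor negative-semidefinite on all of R^2.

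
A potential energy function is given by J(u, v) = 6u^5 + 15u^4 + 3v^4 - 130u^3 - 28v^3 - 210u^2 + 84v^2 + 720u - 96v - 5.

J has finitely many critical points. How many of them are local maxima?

2

J separates as a function of u plus a function of v, so ∇J=0 decouples.
∂J/∂u = 30(u - 3)(u - 1)(u + 2)(u + 4) = 0 at u ∈ {-4, -2, 1, 3}; ∂J/∂v = 12(v - 4)(v - 2)(v - 1) = 0 at v ∈ {1, 2, 4}.
The Hessian is diagonal: diag(J_uu, J_vv). Second derivatives: J_uu(-4)=-2100, J_uu(-2)=900, J_uu(1)=-900, J_uu(3)=2100; J_vv(1)=36, J_vv(2)=-24, J_vv(4)=72.
Local maxima occur where both diagonal entries negative: (-4, 2), (1, 2). Count: 2.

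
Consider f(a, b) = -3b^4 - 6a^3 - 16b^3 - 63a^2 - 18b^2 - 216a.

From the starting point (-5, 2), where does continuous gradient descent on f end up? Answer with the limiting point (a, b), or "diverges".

f is separable, so gradient descent decouples: a follows -∂f/∂a, b follows -∂f/∂b.
∂f/∂a = -18(a + 3)(a + 4); at a=-5 this is -36, so a increases.
∂f/∂b = -12b(b + 1)(b + 3); at b=2 this is -360, so b increases.
The b-coordinate has no critical point in that direction and runs off to infinity.

diverges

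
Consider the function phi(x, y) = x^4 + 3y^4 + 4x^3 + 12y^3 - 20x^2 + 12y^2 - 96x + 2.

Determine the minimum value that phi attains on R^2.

phi(x,y) separates as P(x) + Q(y) + 2, so its minimum is min P + min Q + 2.
P'(x) = 4(x - 3)(x + 2)(x + 4) vanishes at x ∈ {-4, -2, 3}; Q'(y) = 12y(y + 1)(y + 2) vanishes at y ∈ {-2, -1, 0}.
Local minima of P (where P''>0): P(-4)=64, P(3)=-279. Local minima of Q: Q(-2)=0, Q(0)=0.
So the global minimum of phi is P(3) + Q(-2) + 2 = -279 + 0 + 2 = -277, attained at (3, -2).

-277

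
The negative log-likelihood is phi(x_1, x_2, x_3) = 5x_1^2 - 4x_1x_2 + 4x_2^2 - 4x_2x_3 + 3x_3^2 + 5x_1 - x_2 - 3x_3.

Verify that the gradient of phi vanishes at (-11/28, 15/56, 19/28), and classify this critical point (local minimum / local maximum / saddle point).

∇phi = (10x_1 - 4x_2 + 5, -4x_1 + 8x_2 - 4x_3 - 1, -4x_2 + 6x_3 - 3); substituting (-11/28, 15/56, 19/28) gives ∇phi = (0, 0, 0), so (-11/28, 15/56, 19/28) is indeed a critical point.
The Hessian is constant: H = [[10, -4, 0], [-4, 8, -4], [0, -4, 6]].
Leading principal minors: Δ₁ = 10, Δ₂ = 64, Δ₃ = 224.
All leading minors are positive, so H is positive definite: a local minimum.

local minimum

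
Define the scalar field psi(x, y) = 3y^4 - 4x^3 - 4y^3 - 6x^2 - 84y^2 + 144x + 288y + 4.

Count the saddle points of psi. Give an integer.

3

psi separates as a function of x plus a function of y, so ∇psi=0 decouples.
∂psi/∂x = -12(x - 3)(x + 4) = 0 at x ∈ {-4, 3}; ∂psi/∂y = 12(y - 3)(y - 2)(y + 4) = 0 at y ∈ {-4, 2, 3}.
The Hessian is diagonal: diag(psi_xx, psi_yy). Second derivatives: psi_xx(-4)=84, psi_xx(3)=-84; psi_yy(-4)=504, psi_yy(2)=-72, psi_yy(3)=84.
Saddle points occur where the two diagonal entries have opposite signs: (-4, 2), (3, -4), (3, 3). Count: 3.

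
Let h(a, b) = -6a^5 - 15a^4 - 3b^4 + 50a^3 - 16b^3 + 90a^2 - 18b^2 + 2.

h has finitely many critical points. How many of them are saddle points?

h separates as a function of a plus a function of b, so ∇h=0 decouples.
∂h/∂a = -30a(a - 2)(a + 1)(a + 3) = 0 at a ∈ {-3, -1, 0, 2}; ∂h/∂b = -12b(b + 1)(b + 3) = 0 at b ∈ {-3, -1, 0}.
The Hessian is diagonal: diag(h_aa, h_bb). Second derivatives: h_aa(-3)=900, h_aa(-1)=-180, h_aa(0)=180, h_aa(2)=-900; h_bb(-3)=-72, h_bb(-1)=24, h_bb(0)=-36.
Saddle points occur where the two diagonal entries have opposite signs: (-3, -3), (-3, 0), (-1, -1), (0, -3), (0, 0), (2, -1). Count: 6.

6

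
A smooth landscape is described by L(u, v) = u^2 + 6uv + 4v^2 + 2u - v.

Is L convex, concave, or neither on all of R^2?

neither

L is quadratic, so its Hessian is the constant matrix H = [[2, 6], [6, 8]].
det(H) = -20, tr(H) = 10.
det(H) < 0, so H is indefinite: neither convex nor concave.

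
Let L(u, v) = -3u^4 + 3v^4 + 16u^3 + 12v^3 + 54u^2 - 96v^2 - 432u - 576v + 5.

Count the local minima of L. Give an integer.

L separates as a function of u plus a function of v, so ∇L=0 decouples.
∂L/∂u = -12(u - 4)(u - 3)(u + 3) = 0 at u ∈ {-3, 3, 4}; ∂L/∂v = 12(v - 4)(v + 3)(v + 4) = 0 at v ∈ {-4, -3, 4}.
The Hessian is diagonal: diag(L_uu, L_vv). Second derivatives: L_uu(-3)=-504, L_uu(3)=72, L_uu(4)=-84; L_vv(-4)=96, L_vv(-3)=-84, L_vv(4)=672.
Local minima occur where both diagonal entries positive: (3, -4), (3, 4). Count: 2.

2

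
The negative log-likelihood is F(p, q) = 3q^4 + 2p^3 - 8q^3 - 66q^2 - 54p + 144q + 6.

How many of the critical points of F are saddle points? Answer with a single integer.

3

F separates as a function of p plus a function of q, so ∇F=0 decouples.
∂F/∂p = 6(p - 3)(p + 3) = 0 at p ∈ {-3, 3}; ∂F/∂q = 12(q - 4)(q - 1)(q + 3) = 0 at q ∈ {-3, 1, 4}.
The Hessian is diagonal: diag(F_pp, F_qq). Second derivatives: F_pp(-3)=-36, F_pp(3)=36; F_qq(-3)=336, F_qq(1)=-144, F_qq(4)=252.
Saddle points occur where the two diagonal entries have opposite signs: (-3, -3), (-3, 4), (3, 1). Count: 3.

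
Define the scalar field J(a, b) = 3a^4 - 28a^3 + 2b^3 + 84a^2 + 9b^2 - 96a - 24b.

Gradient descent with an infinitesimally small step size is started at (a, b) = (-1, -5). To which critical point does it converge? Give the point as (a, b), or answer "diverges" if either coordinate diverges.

diverges

J is separable, so gradient descent decouples: a follows -∂J/∂a, b follows -∂J/∂b.
∂J/∂a = 12(a - 4)(a - 2)(a - 1); at a=-1 this is -360, so a increases.
∂J/∂b = 6(b - 1)(b + 4); at b=-5 this is 36, so b decreases.
The b-coordinate has no critical point in that direction and runs off to infinity.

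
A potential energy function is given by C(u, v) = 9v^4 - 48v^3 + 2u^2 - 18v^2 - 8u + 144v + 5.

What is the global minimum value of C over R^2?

-483

C(u,v) separates as P(u) + Q(v) + 5, so its minimum is min P + min Q + 5.
P'(u) = 4u - 8 vanishes at u ∈ {2}; Q'(v) = 36(v - 4)(v - 1)(v + 1) vanishes at v ∈ {-1, 1, 4}.
Local minima of P (where P''>0): P(2)=-8. Local minima of Q: Q(-1)=-105, Q(4)=-480.
So the global minimum of C is P(2) + Q(4) + 5 = -8 − 480 + 5 = -483, attained at (2, 4).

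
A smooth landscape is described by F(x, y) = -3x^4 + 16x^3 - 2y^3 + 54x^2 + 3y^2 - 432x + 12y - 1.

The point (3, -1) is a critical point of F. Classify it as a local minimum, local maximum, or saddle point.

The mixed partial ∂²F/∂x∂y is 0, so the Hessian at any point is diag(F_xx, F_yy) = diag(12(-3x^2 + 8x + 9), 6(-2y + 1)).
At (3, -1): H = diag(72, 18).
Both eigenvalues are positive, so H is positive definite: a local minimum.

local minimum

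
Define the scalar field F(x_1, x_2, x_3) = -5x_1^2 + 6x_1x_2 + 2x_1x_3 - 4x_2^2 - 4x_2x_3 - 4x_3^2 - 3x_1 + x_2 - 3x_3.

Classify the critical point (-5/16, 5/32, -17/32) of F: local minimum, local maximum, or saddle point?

local maximum

The Hessian is constant: H = [[-10, 6, 2], [6, -8, -4], [2, -4, -8]].
Leading principal minors: Δ₁ = -10, Δ₂ = 44, Δ₃ = -256.
The minors alternate sign starting negative (−, +, −), so H is negative definite: a local maximum.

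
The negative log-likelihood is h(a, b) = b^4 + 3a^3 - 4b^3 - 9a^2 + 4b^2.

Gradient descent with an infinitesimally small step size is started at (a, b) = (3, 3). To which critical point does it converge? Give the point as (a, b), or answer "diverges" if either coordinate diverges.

(2, 2)

h is separable, so gradient descent decouples: a follows -∂h/∂a, b follows -∂h/∂b.
∂h/∂a = 9a(a - 2); at a=3 this is 27, so a decreases.
∂h/∂b = 4b(b - 2)(b - 1); at b=3 this is 24, so b decreases.
a converges to its nearest critical value 2 (a local min of the a-part); b converges to 2. The iterate converges to (2, 2).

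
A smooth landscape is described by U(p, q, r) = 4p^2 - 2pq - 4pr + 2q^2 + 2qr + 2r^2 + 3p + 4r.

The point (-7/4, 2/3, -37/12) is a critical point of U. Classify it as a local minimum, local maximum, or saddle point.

The Hessian is constant: H = [[8, -2, -4], [-2, 4, 2], [-4, 2, 4]].
Leading principal minors: Δ₁ = 8, Δ₂ = 28, Δ₃ = 48.
All leading minors are positive, so H is positive definite: a local minimum.

local minimum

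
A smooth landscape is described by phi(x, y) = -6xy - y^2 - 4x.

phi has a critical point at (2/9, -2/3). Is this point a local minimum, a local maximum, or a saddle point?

saddle point

The Hessian of phi is constant: H = [[0, -6], [-6, -2]].
det(H) = 0·(-2) − (-6)² = -36.
Since det(H) < 0, H is indefinite and the critical point is a saddle point.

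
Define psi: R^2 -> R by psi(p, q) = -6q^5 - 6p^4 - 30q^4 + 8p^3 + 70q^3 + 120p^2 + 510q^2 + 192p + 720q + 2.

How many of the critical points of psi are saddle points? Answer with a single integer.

psi separates as a function of p plus a function of q, so ∇psi=0 decouples.
∂psi/∂p = -24(p - 4)(p + 1)(p + 2) = 0 at p ∈ {-2, -1, 4}; ∂psi/∂q = -30(q - 3)(q + 1)(q + 2)(q + 4) = 0 at q ∈ {-4, -2, -1, 3}.
The Hessian is diagonal: diag(psi_pp, psi_qq). Second derivatives: psi_pp(-2)=-144, psi_pp(-1)=120, psi_pp(4)=-720; psi_qq(-4)=1260, psi_qq(-2)=-300, psi_qq(-1)=360, psi_qq(3)=-4200.
Saddle points occur where the two diagonal entries have opposite signs: (-2, -4), (-2, -1), (-1, -2), (-1, 3), (4, -4), (4, -1). Count: 6.

6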